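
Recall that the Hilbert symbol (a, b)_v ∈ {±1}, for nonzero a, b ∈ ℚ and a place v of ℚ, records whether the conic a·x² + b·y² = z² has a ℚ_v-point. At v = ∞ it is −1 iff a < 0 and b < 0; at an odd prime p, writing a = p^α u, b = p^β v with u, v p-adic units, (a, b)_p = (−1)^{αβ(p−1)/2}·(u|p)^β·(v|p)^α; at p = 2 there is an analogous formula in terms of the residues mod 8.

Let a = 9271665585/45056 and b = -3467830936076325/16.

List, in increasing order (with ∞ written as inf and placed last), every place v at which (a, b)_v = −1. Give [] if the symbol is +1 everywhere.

[2, 5, 11, 13]

(a, b) ≡ (4719715, -2093) mod (ℚ^×)²; places V = {2, 3, 5, 7, 11, 13, 23, 41, ∞}.
(a,b)_23: α=1, u≡22; β=3, v≡8 (mod 23); (22|23)=-1, (8|23)=+1; sign (−1)^1·-1^3·+1^1 = +1.
(a,b)_∞: sgn(4719715)=+, sgn(-2093)=−, so +1.
(a,b)_41: α=1, u≡7; β=2, v≡31 (mod 41); (7|41)=-1, (31|41)=+1; sign (−1)^0·-1^2·+1^1 = +1.
(a,b)_5: α=1, u≡2; β=2, v≡2 (mod 5); (2|5)=-1, (2|5)=-1; sign (−1)^0·-1^2·-1^1 = -1.
(a,b)_11: α=-1, u≡7; β=0, v≡10 (mod 11); (7|11)=-1, (10|11)=-1; sign (−1)^0·-1^0·-1^-1 = -1.
(a,b)_3: α=2, u≡1; β=2, v≡1 (mod 3); (1|3)=+1, (1|3)=+1; sign (−1)^0·+1^2·+1^2 = +1.
(a,b)_13: α=1, u≡3; β=3, v≡5 (mod 13); (3|13)=+1, (5|13)=-1; sign (−1)^0·+1^3·-1^1 = -1.
(a,b)_2: α=-12, β=-4; u≡3, v≡3 (mod 8); ε(u)ε(v)=1·1, αω(v)=-12·1, βω(u)=-4·1; sum ≡ 1  ⇒  -1.
(a,b)_7: α=5, u≡5; β=3, v≡4 (mod 7); (5|7)=-1, (4|7)=+1; sign (−1)^1·-1^3·+1^5 = +1.
Ram(4719715, -2093) = {2, 5, 11, 13}; no ℚ_2-point on the conic.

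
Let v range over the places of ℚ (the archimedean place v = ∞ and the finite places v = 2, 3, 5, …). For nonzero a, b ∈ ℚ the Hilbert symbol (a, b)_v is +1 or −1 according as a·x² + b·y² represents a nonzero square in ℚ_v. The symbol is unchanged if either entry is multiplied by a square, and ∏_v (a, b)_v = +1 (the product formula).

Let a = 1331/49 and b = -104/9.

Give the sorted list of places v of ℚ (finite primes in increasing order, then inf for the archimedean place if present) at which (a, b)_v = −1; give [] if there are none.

(a, b) ≡ (11, -26) mod (ℚ^×)²; places V = {2, 3, 7, 11, 13, ∞}.
(a,b)_∞: sgn(11)=+, sgn(-26)=−, so +1.
(a,b)_11: α=3, u≡9; β=0, v≡8 (mod 11); (9|11)=+1, (8|11)=-1; sign (−1)^0·+1^0·-1^3 = -1.
(a,b)_13: α=0, u≡7; β=1, v≡2 (mod 13); (7|13)=-1, (2|13)=-1; sign (−1)^0·-1^1·-1^0 = -1.
(a,b)_3: α=0, u≡2; β=-2, v≡1 (mod 3); (2|3)=-1, (1|3)=+1; sign (−1)^0·-1^-2·+1^0 = +1.
(a,b)_2: α=0, β=3; u≡3, v≡3 (mod 8); ε(u)ε(v)=1·1, αω(v)=0·1, βω(u)=3·1; sum ≡ 0  ⇒  +1.
(a,b)_7: α=-2, u≡1; β=0, v≡4 (mod 7); (1|7)=+1, (4|7)=+1; sign (−1)^0·+1^0·+1^-2 = +1.
|Ram(11, -26)| = 2, even; anisotropic at {11, 13}.

[11, 13]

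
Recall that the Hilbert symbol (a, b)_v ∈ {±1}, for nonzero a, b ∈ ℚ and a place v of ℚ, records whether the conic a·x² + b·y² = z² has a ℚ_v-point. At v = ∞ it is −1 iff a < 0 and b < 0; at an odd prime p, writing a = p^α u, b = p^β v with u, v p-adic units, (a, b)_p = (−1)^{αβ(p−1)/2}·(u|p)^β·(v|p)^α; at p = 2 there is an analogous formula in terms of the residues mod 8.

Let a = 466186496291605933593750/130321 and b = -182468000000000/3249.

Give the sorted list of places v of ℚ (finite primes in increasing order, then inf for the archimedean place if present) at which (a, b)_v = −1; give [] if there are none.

Mod squares: a ≡ 2310, b ≡ -3770. Check v ∈ {∞, 2, 3, 5, 7, 11, 13, 19, 29}.
v=5: a=5^9·(≡3), b=5^9·(≡1) mod 5; (3|5)=-1, (1|5)=+1; (−1)^{9·9·2}·(-1)^9·(+1)^9 = -1.
v=∞: 2310 > 0 and -3770 < 0  ⇒  (a,b)_∞ = +1.
v=3: a=3^7·(≡2), b=3^-2·(≡1) mod 3; (2|3)=-1, (1|3)=+1; (−1)^{7·-2·1}·(-1)^-2·(+1)^7 = +1.
v=29: a=29^4·(≡19), b=29^1·(≡18) mod 29; (19|29)=-1, (18|29)=-1; (−1)^{4·1·14}·(-1)^1·(-1)^4 = -1.
v=7: a=7^3·(≡4), b=7^0·(≡6) mod 7; (4|7)=+1, (6|7)=-1; (−1)^{3·0·3}·(+1)^0·(-1)^3 = -1.
v=2: v_2(a)=1, v_2(b)=11; units ≡ 3, 3 (mod 8); ε·ε+αω+βω = 1·1+1·1+11·1 ≡ 1  ⇒  (a,b)_2 = -1.
v=19: a=19^-4·(≡9), b=19^-2·(≡16) mod 19; (9|19)=+1, (16|19)=+1; (−1)^{-4·-2·9}·(+1)^-2·(+1)^-4 = +1.
v=11: a=11^3·(≡4), b=11^2·(≡3) mod 11; (4|11)=+1, (3|11)=+1; (−1)^{3·2·5}·(+1)^2·(+1)^3 = +1.
v=13: a=13^2·(≡3), b=13^1·(≡4) mod 13; (3|13)=+1, (4|13)=+1; (−1)^{2·1·6}·(+1)^1·(+1)^2 = +1.
Ram(2310, -3770) = {2, 5, 7, 29}; no ℚ_2-point on the conic.

[2, 5, 7, 29]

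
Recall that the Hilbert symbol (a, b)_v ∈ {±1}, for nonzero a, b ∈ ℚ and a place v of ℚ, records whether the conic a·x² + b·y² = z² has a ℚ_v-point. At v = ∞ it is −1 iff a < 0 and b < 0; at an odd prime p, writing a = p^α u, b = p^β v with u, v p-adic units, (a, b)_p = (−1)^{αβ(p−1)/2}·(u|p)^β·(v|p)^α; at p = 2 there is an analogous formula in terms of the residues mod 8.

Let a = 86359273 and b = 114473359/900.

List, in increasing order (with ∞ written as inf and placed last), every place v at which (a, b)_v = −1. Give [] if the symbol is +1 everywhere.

Mod squares: a ≡ 713713, b ≡ 2431. Check v ∈ {∞, 2, 3, 5, 7, 11, 13, 17, 23, 31}.
v=2: v_2(a)=0, v_2(b)=-2; units ≡ 1, 7 (mod 8); ε·ε+αω+βω = 0·1+0·0+-2·0 ≡ 0  ⇒  (a,b)_2 = +1.
v=∞: 713713 > 0 and 2431 > 0  ⇒  (a,b)_∞ = +1.
v=11: a=11^3·(≡5), b=11^1·(≡1) mod 11; (5|11)=+1, (1|11)=+1; (−1)^{3·1·5}·(+1)^1·(+1)^3 = -1.
v=7: a=7^1·(≡1), b=7^2·(≡1) mod 7; (1|7)=+1, (1|7)=+1; (−1)^{1·2·3}·(+1)^2·(+1)^1 = +1.
v=31: a=31^1·(≡30), b=31^2·(≡17) mod 31; (30|31)=-1, (17|31)=-1; (−1)^{1·2·15}·(-1)^2·(-1)^1 = -1.
v=13: a=13^1·(≡8), b=13^1·(≡5) mod 13; (8|13)=-1, (5|13)=-1; (−1)^{1·1·6}·(-1)^1·(-1)^1 = +1.
v=5: a=5^0·(≡3), b=5^-2·(≡4) mod 5; (3|5)=-1, (4|5)=+1; (−1)^{0·-2·2}·(-1)^-2·(+1)^0 = +1.
v=3: a=3^0·(≡1), b=3^-2·(≡1) mod 3; (1|3)=+1, (1|3)=+1; (−1)^{0·-2·1}·(+1)^-2·(+1)^0 = +1.
v=17: a=17^0·(≡4), b=17^1·(≡7) mod 17; (4|17)=+1, (7|17)=-1; (−1)^{0·1·8}·(+1)^1·(-1)^0 = +1.
v=23: a=23^1·(≡1), b=23^0·(≡12) mod 23; (1|23)=+1, (12|23)=+1; (−1)^{1·0·11}·(+1)^0·(+1)^1 = +1.
Ram(713713, 2431) = {11, 31}; no ℚ_11-point on the conic.

[11, 31]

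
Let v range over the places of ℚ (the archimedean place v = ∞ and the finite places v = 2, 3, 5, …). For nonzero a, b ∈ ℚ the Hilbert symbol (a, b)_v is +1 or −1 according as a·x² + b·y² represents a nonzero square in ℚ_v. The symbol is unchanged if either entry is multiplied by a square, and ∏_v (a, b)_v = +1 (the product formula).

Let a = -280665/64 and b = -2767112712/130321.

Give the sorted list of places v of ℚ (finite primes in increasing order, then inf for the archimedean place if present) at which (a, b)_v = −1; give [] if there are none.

[2, 3, 5, 7, 11, 13, 17, inf]

Mod squares: a ≡ -385, b ≡ -9282. Check v ∈ {∞, 2, 3, 5, 7, 11, 13, 17, 19}.
v=∞: -385 < 0 and -9282 < 0  ⇒  (a,b)_∞ = -1.
v=11: a=11^1·(≡3), b=11^0·(≡8) mod 11; (3|11)=+1, (8|11)=-1; (−1)^{1·0·5}·(+1)^0·(-1)^1 = -1.
v=13: a=13^0·(≡8), b=13^3·(≡1) mod 13; (8|13)=-1, (1|13)=+1; (−1)^{0·3·6}·(-1)^3·(+1)^0 = -1.
v=3: a=3^6·(≡2), b=3^3·(≡2) mod 3; (2|3)=-1, (2|3)=-1; (−1)^{6·3·1}·(-1)^3·(-1)^6 = -1.
v=17: a=17^0·(≡3), b=17^1·(≡8) mod 17; (3|17)=-1, (8|17)=+1; (−1)^{0·1·8}·(-1)^1·(+1)^0 = -1.
v=2: v_2(a)=-6, v_2(b)=3; units ≡ 7, 7 (mod 8); ε·ε+αω+βω = 1·1+-6·0+3·0 ≡ 1  ⇒  (a,b)_2 = -1.
v=19: a=19^0·(≡14), b=19^-4·(≡16) mod 19; (14|19)=-1, (16|19)=+1; (−1)^{0·-4·9}·(-1)^-4·(+1)^0 = +1.
v=5: a=5^1·(≡3), b=5^0·(≡3) mod 5; (3|5)=-1, (3|5)=-1; (−1)^{1·0·2}·(-1)^0·(-1)^1 = -1.
v=7: a=7^1·(≡1), b=7^3·(≡2) mod 7; (1|7)=+1, (2|7)=+1; (−1)^{1·3·3}·(+1)^3·(+1)^1 = -1.
(-385, -9282 / ℚ) ramifies at {2, 3, 5, 7, 11, 13, 17, ∞}: a division algebra.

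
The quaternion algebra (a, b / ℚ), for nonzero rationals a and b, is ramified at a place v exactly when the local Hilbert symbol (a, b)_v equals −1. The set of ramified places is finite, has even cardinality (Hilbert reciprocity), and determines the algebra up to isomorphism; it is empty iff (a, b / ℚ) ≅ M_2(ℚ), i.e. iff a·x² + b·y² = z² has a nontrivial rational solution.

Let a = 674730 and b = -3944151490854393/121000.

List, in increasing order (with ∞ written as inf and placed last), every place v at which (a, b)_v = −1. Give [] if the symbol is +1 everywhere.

Mod squares: a ≡ 170, b ≡ -2730. Check v ∈ {∞, 2, 3, 5, 7, 11, 13, 17}.
v=17: a=17^1·(≡12), b=17^2·(≡10) mod 17; (12|17)=-1, (10|17)=-1; (−1)^{1·2·8}·(-1)^2·(-1)^1 = -1.
v=2: v_2(a)=1, v_2(b)=-3; units ≡ 5, 3 (mod 8); ε·ε+αω+βω = 0·1+1·1+-3·1 ≡ 0  ⇒  (a,b)_2 = +1.
v=5: a=5^1·(≡1), b=5^-3·(≡4) mod 5; (1|5)=+1, (4|5)=+1; (−1)^{1·-3·2}·(+1)^-3·(+1)^1 = +1.
v=3: a=3^4·(≡2), b=3^7·(≡2) mod 3; (2|3)=-1, (2|3)=-1; (−1)^{4·7·1}·(-1)^7·(-1)^4 = -1.
v=11: a=11^0·(≡1), b=11^-2·(≡5) mod 11; (1|11)=+1, (5|11)=+1; (−1)^{0·-2·5}·(+1)^-2·(+1)^0 = +1.
v=7: a=7^2·(≡1), b=7^5·(≡4) mod 7; (1|7)=+1, (4|7)=+1; (−1)^{2·5·3}·(+1)^5·(+1)^2 = +1.
v=∞: 170 > 0 and -2730 < 0  ⇒  (a,b)_∞ = +1.
v=13: a=13^0·(≡4), b=13^5·(≡2) mod 13; (4|13)=+1, (2|13)=-1; (−1)^{0·5·6}·(+1)^5·(-1)^0 = +1.
(170, -2730 / ℚ) ramifies at {3, 17}: a division algebra.

[3, 17]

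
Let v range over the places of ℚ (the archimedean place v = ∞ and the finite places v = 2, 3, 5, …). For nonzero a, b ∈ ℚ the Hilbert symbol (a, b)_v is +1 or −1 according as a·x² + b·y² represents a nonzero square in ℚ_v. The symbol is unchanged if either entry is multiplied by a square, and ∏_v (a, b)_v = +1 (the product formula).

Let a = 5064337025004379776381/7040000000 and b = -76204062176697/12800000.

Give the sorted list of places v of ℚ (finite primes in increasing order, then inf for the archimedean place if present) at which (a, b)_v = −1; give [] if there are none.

(a, b) ≡ (2310, -1365) mod (ℚ^×)²; places V = {2, 3, 5, 7, 11, 13, 17, 19, 23, 31, ∞}.
(a,b)_2: α=-13, β=-12; u≡3, v≡3 (mod 8); ε(u)ε(v)=1·1, αω(v)=-13·1, βω(u)=-12·1; sum ≡ 0  ⇒  +1.
(a,b)_∞: sgn(2310)=+, sgn(-1365)=−, so +1.
(a,b)_17: α=2, u≡4; β=0, v≡12 (mod 17); (4|17)=+1, (12|17)=-1; sign (−1)^0·+1^0·-1^2 = +1.
(a,b)_7: α=3, u≡2; β=1, v≡1 (mod 7); (2|7)=+1, (1|7)=+1; sign (−1)^1·+1^1·+1^3 = -1.
(a,b)_31: α=2, u≡25; β=2, v≡11 (mod 31); (25|31)=+1, (11|31)=-1; sign (−1)^0·+1^2·-1^2 = +1.
(a,b)_3: α=3, u≡2; β=3, v≡1 (mod 3); (2|3)=-1, (1|3)=+1; sign (−1)^1·-1^3·+1^3 = +1.
(a,b)_19: α=4, u≡11; β=2, v≡15 (mod 19); (11|19)=+1, (15|19)=-1; sign (−1)^0·+1^2·-1^4 = +1.
(a,b)_11: α=-1, u≡1; β=0, v≡10 (mod 11); (1|11)=+1, (10|11)=-1; sign (−1)^0·+1^0·-1^-1 = -1.
(a,b)_23: α=2, u≡17; β=2, v≡5 (mod 23); (17|23)=-1, (5|23)=-1; sign (−1)^0·-1^2·-1^2 = +1.
(a,b)_5: α=-7, u≡3; β=-5, v≡3 (mod 5); (3|5)=-1, (3|5)=-1; sign (−1)^0·-1^-5·-1^-7 = +1.
(a,b)_13: α=4, u≡1; β=3, v≡9 (mod 13); (1|13)=+1, (9|13)=+1; sign (−1)^0·+1^3·+1^4 = +1.
|Ram(2310, -1365)| = 2, even; anisotropic at {7, 11}.

[7, 11]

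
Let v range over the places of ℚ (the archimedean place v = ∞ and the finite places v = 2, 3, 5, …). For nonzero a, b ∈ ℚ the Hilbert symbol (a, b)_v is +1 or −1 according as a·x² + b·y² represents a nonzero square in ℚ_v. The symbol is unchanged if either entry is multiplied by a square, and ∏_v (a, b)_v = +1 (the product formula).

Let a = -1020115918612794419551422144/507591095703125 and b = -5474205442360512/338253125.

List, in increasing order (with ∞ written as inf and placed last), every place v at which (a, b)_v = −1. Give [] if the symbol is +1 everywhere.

Mod squares: a ≡ -255, b ≡ -5757015. Check v ∈ {∞, 2, 3, 5, 7, 11, 13, 17, 23, 37, 41, 47}.
v=2: v_2(a)=6, v_2(b)=6; units ≡ 1, 1 (mod 8); ε·ε+αω+βω = 0·0+6·0+6·0 ≡ 0  ⇒  (a,b)_2 = +1.
v=13: a=13^8·(≡7), b=13^4·(≡3) mod 13; (7|13)=-1, (3|13)=+1; (−1)^{8·4·6}·(-1)^4·(+1)^8 = +1.
v=7: a=7^-6·(≡1), b=7^-2·(≡2) mod 7; (1|7)=+1, (2|7)=+1; (−1)^{-6·-2·3}·(+1)^-2·(+1)^-6 = +1.
v=23: a=23^2·(≡22), b=23^1·(≡16) mod 23; (22|23)=-1, (16|23)=+1; (−1)^{2·1·11}·(-1)^1·(+1)^2 = -1.
v=41: a=41^2·(≡23), b=41^1·(≡4) mod 41; (23|41)=+1, (4|41)=+1; (−1)^{2·1·20}·(+1)^1·(+1)^2 = +1.
v=37: a=37^2·(≡4), b=37^1·(≡9) mod 37; (4|37)=+1, (9|37)=+1; (−1)^{2·1·18}·(+1)^1·(+1)^2 = +1.
v=17: a=17^3·(≡4), b=17^2·(≡8) mod 17; (4|17)=+1, (8|17)=+1; (−1)^{3·2·8}·(+1)^2·(+1)^3 = +1.
v=3: a=3^3·(≡2), b=3^3·(≡2) mod 3; (2|3)=-1, (2|3)=-1; (−1)^{3·3·1}·(-1)^3·(-1)^3 = -1.
v=∞: -255 < 0 and -5757015 < 0  ⇒  (a,b)_∞ = -1.
v=11: a=11^2·(≡9), b=11^1·(≡4) mod 11; (9|11)=+1, (4|11)=+1; (−1)^{2·1·5}·(+1)^1·(+1)^2 = +1.
v=5: a=5^-9·(≡1), b=5^-5·(≡3) mod 5; (1|5)=+1, (3|5)=-1; (−1)^{-9·-5·2}·(+1)^-5·(-1)^-9 = -1.
v=47: a=47^-2·(≡34), b=47^-2·(≡20) mod 47; (34|47)=+1, (20|47)=-1; (−1)^{-2·-2·23}·(+1)^-2·(-1)^-2 = +1.
(-255, -5757015 / ℚ) ramifies at {3, 5, 23, ∞}: a division algebra.

[3, 5, 23, inf]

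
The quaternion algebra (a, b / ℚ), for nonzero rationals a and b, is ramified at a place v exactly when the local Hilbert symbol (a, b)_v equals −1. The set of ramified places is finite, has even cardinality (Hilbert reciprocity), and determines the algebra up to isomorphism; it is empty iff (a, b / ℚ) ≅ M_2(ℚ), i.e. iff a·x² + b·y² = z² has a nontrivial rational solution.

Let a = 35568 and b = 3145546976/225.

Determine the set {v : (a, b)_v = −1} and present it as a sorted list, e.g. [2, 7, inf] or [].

[2, 13, 19, 23]

Mod squares: a ≡ 247, b ≡ 9614. Check v ∈ {∞, 2, 3, 5, 11, 13, 19, 23}.
v=5: a=5^0·(≡3), b=5^-2·(≡4) mod 5; (3|5)=-1, (4|5)=+1; (−1)^{0·-2·2}·(-1)^-2·(+1)^0 = +1.
v=19: a=19^1·(≡10), b=19^1·(≡3) mod 19; (10|19)=-1, (3|19)=-1; (−1)^{1·1·9}·(-1)^1·(-1)^1 = -1.
v=3: a=3^2·(≡1), b=3^-2·(≡2) mod 3; (1|3)=+1, (2|3)=-1; (−1)^{2·-2·1}·(+1)^-2·(-1)^2 = +1.
v=13: a=13^1·(≡6), b=13^2·(≡8) mod 13; (6|13)=-1, (8|13)=-1; (−1)^{1·2·6}·(-1)^2·(-1)^1 = -1.
v=23: a=23^0·(≡10), b=23^1·(≡2) mod 23; (10|23)=-1, (2|23)=+1; (−1)^{0·1·11}·(-1)^1·(+1)^0 = -1.
v=∞: 247 > 0 and 9614 > 0  ⇒  (a,b)_∞ = +1.
v=2: v_2(a)=4, v_2(b)=5; units ≡ 7, 7 (mod 8); ε·ε+αω+βω = 1·1+4·0+5·0 ≡ 1  ⇒  (a,b)_2 = -1.
v=11: a=11^0·(≡5), b=11^3·(≡9) mod 11; (5|11)=+1, (9|11)=+1; (−1)^{0·3·5}·(+1)^3·(+1)^0 = +1.
(247, 9614 / ℚ) ramifies at {2, 13, 19, 23}: a division algebra.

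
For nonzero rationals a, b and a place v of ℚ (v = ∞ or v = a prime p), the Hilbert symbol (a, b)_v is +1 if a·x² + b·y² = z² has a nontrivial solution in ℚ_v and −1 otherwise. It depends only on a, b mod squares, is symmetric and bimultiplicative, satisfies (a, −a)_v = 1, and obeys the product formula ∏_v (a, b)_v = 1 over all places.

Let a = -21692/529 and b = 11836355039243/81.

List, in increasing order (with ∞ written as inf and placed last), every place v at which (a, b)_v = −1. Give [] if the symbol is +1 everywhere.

(a, b) ≡ (-5423, 323) mod (ℚ^×)²; places V = {2, 3, 7, 11, 17, 19, 23, 29, 41, ∞}.
(a,b)_3: α=0, u≡1; β=-4, v≡2 (mod 3); (1|3)=+1, (2|3)=-1; sign (−1)^0·+1^-4·-1^0 = +1.
(a,b)_41: α=0, u≡11; β=2, v≡2 (mod 41); (11|41)=-1, (2|41)=+1; sign (−1)^0·-1^2·+1^0 = +1.
(a,b)_23: α=-2, u≡20; β=2, v≡18 (mod 23); (20|23)=-1, (18|23)=+1; sign (−1)^0·-1^2·+1^-2 = +1.
(a,b)_17: α=1, u≡8; β=1, v≡2 (mod 17); (8|17)=+1, (2|17)=+1; sign (−1)^0·+1^1·+1^1 = +1.
(a,b)_29: α=1, u≡5; β=2, v≡16 (mod 29); (5|29)=+1, (16|29)=+1; sign (−1)^0·+1^2·+1^1 = +1.
(a,b)_7: α=0, u≡2; β=2, v≡1 (mod 7); (2|7)=+1, (1|7)=+1; sign (−1)^0·+1^2·+1^0 = +1.
(a,b)_11: α=1, u≡8; β=0, v≡5 (mod 11); (8|11)=-1, (5|11)=+1; sign (−1)^0·-1^0·+1^1 = +1.
(a,b)_2: α=2, β=0; u≡1, v≡3 (mod 8); ε(u)ε(v)=0·1, αω(v)=2·1, βω(u)=0·0; sum ≡ 0  ⇒  +1.
(a,b)_∞: sgn(-5423)=−, sgn(323)=+, so +1.
(a,b)_19: α=0, u≡17; β=1, v≡5 (mod 19); (17|19)=+1, (5|19)=+1; sign (−1)^0·+1^1·+1^0 = +1.
Every local symbol is +1, so the conic -5423·x² + 323·y² = z² has ℚ_v-points for all v and hence a ℚ-point; (a, b / ℚ) ≅ M_2(ℚ).

[]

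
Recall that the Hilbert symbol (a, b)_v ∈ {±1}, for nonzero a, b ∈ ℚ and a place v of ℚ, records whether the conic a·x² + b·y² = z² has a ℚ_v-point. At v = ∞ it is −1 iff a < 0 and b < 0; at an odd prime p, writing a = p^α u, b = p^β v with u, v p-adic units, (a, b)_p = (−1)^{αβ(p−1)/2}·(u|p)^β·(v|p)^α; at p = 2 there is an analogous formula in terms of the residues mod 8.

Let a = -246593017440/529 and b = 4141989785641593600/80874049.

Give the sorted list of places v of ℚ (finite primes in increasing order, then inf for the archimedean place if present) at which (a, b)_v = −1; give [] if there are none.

(a, b) ≡ (-2310, 11) mod (ℚ^×)²; places V = {2, 3, 5, 7, 11, 13, 17, 23, 41, ∞}.
(a,b)_41: α=2, u≡3; β=4, v≡34 (mod 41); (3|41)=-1, (34|41)=-1; sign (−1)^0·-1^4·-1^2 = +1.
(a,b)_11: α=1, u≡2; β=1, v≡4 (mod 11); (2|11)=-1, (4|11)=+1; sign (−1)^1·-1^1·+1^1 = +1.
(a,b)_∞: sgn(-2310)=−, sgn(11)=+, so +1.
(a,b)_17: α=0, u≡16; β=-2, v≡11 (mod 17); (16|17)=+1, (11|17)=-1; sign (−1)^0·+1^-2·-1^0 = +1.
(a,b)_5: α=1, u≡3; β=2, v≡1 (mod 5); (3|5)=-1, (1|5)=+1; sign (−1)^0·-1^2·+1^1 = +1.
(a,b)_13: α=0, u≡4; β=4, v≡6 (mod 13); (4|13)=+1, (6|13)=-1; sign (−1)^0·+1^4·-1^0 = +1.
(a,b)_2: α=5, β=8; u≡5, v≡3 (mod 8); ε(u)ε(v)=0·1, αω(v)=5·1, βω(u)=8·1; sum ≡ 1  ⇒  -1.
(a,b)_7: α=3, u≡5; β=0, v≡2 (mod 7); (5|7)=-1, (2|7)=+1; sign (−1)^0·-1^0·+1^3 = +1.
(a,b)_23: α=-2, u≡3; β=-4, v≡19 (mod 23); (3|23)=+1, (19|23)=-1; sign (−1)^0·+1^-4·-1^-2 = +1.
(a,b)_3: α=5, u≡1; β=6, v≡2 (mod 3); (1|3)=+1, (2|3)=-1; sign (−1)^0·+1^6·-1^5 = -1.
|Ram(-2310, 11)| = 2, even; anisotropic at {2, 3}.

[2, 3]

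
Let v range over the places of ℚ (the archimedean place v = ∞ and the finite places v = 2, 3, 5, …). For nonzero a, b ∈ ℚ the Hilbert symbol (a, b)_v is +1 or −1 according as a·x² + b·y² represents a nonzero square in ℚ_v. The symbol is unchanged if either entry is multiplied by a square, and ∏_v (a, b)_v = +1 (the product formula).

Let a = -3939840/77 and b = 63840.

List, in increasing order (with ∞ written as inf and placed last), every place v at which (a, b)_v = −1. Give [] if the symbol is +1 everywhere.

Mod squares: a ≡ -14630, b ≡ 3990. Check v ∈ {∞, 2, 3, 5, 7, 11, 19}.
v=3: a=3^4·(≡1), b=3^1·(≡1) mod 3; (1|3)=+1, (1|3)=+1; (−1)^{4·1·1}·(+1)^1·(+1)^4 = +1.
v=19: a=19^1·(≡6), b=19^1·(≡16) mod 19; (6|19)=+1, (16|19)=+1; (−1)^{1·1·9}·(+1)^1·(+1)^1 = -1.
v=7: a=7^-1·(≡3), b=7^1·(≡6) mod 7; (3|7)=-1, (6|7)=-1; (−1)^{-1·1·3}·(-1)^1·(-1)^-1 = -1.
v=2: v_2(a)=9, v_2(b)=5; units ≡ 5, 3 (mod 8); ε·ε+αω+βω = 0·1+9·1+5·1 ≡ 0  ⇒  (a,b)_2 = +1.
v=5: a=5^1·(≡1), b=5^1·(≡3) mod 5; (1|5)=+1, (3|5)=-1; (−1)^{1·1·2}·(+1)^1·(-1)^1 = -1.
v=∞: -14630 < 0 and 3990 > 0  ⇒  (a,b)_∞ = +1.
v=11: a=11^-1·(≡9), b=11^0·(≡7) mod 11; (9|11)=+1, (7|11)=-1; (−1)^{-1·0·5}·(+1)^0·(-1)^-1 = -1.
Ram(-14630, 3990) = {5, 7, 11, 19}; no ℚ_5-point on the conic.

[5, 7, 11, 19]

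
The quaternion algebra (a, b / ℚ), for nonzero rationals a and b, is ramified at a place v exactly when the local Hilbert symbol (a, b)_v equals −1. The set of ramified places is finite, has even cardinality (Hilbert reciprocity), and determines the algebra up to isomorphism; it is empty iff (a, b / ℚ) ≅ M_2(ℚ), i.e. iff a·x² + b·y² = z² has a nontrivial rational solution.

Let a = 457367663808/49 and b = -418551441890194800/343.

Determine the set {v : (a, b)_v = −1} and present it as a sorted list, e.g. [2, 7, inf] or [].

(a, b) ≡ (3, -37961) mod (ℚ^×)²; places V = {2, 3, 5, 7, 11, 17, 29, ∞}.
(a,b)_3: α=5, u≡1; β=8, v≡1 (mod 3); (1|3)=+1, (1|3)=+1; sign (−1)^0·+1^8·+1^5 = +1.
(a,b)_5: α=0, u≡2; β=2, v≡1 (mod 5); (2|5)=-1, (1|5)=+1; sign (−1)^0·-1^2·+1^0 = +1.
(a,b)_11: α=2, u≡5; β=3, v≡3 (mod 11); (5|11)=+1, (3|11)=+1; sign (−1)^0·+1^3·+1^2 = +1.
(a,b)_17: α=2, u≡7; β=3, v≡12 (mod 17); (7|17)=-1, (12|17)=-1; sign (−1)^0·-1^3·-1^2 = -1.
(a,b)_∞: sgn(3)=+, sgn(-37961)=−, so +1.
(a,b)_2: α=6, β=4; u≡3, v≡7 (mod 8); ε(u)ε(v)=1·1, αω(v)=6·0, βω(u)=4·1; sum ≡ 1  ⇒  -1.
(a,b)_29: α=2, u≡27; β=3, v≡24 (mod 29); (27|29)=-1, (24|29)=+1; sign (−1)^0·-1^3·+1^2 = -1.
(a,b)_7: α=-2, u≡6; β=-3, v≡2 (mod 7); (6|7)=-1, (2|7)=+1; sign (−1)^0·-1^-3·+1^-2 = -1.
|Ram(3, -37961)| = 4, even; anisotropic at {2, 7, 17, 29}.

[2, 7, 17, 29]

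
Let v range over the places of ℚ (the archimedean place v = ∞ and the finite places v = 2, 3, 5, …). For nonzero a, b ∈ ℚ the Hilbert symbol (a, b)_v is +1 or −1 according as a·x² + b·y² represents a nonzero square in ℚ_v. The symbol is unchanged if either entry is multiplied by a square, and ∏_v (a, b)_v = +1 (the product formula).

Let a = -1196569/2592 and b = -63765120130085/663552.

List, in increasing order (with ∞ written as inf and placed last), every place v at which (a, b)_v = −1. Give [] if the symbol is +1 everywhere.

(a, b) ≡ (-19778, -1490170) mod (ℚ^×)²; places V = {2, 3, 5, 11, 19, 23, 29, 31, ∞}.
(a,b)_5: α=0, u≡3; β=1, v≡4 (mod 5); (3|5)=-1, (4|5)=+1; sign (−1)^0·-1^1·+1^0 = -1.
(a,b)_19: α=0, u≡4; β=1, v≡18 (mod 19); (4|19)=+1, (18|19)=-1; sign (−1)^0·+1^1·-1^0 = +1.
(a,b)_31: α=1, u≡21; β=1, v≡26 (mod 31); (21|31)=-1, (26|31)=-1; sign (−1)^1·-1^1·-1^1 = -1.
(a,b)_29: α=1, u≡19; β=4, v≡20 (mod 29); (19|29)=-1, (20|29)=+1; sign (−1)^0·-1^4·+1^1 = +1.
(a,b)_2: α=-5, β=-13; u≡7, v≡3 (mod 8); ε(u)ε(v)=1·1, αω(v)=-5·1, βω(u)=-13·0; sum ≡ 0  ⇒  +1.
(a,b)_23: α=0, u≡9; β=1, v≡12 (mod 23); (9|23)=+1, (12|23)=+1; sign (−1)^0·+1^1·+1^0 = +1.
(a,b)_3: α=-4, u≡1; β=-4, v≡2 (mod 3); (1|3)=+1, (2|3)=-1; sign (−1)^0·+1^-4·-1^-4 = +1.
(a,b)_11: α=3, u≡2; β=3, v≡2 (mod 11); (2|11)=-1, (2|11)=-1; sign (−1)^1·-1^3·-1^3 = -1.
(a,b)_∞: sgn(-19778)=−, sgn(-1490170)=−, so -1.
Ram(-19778, -1490170) = {5, 11, 31, ∞}; no ℚ_5-point on the conic.

[5, 11, 31, inf]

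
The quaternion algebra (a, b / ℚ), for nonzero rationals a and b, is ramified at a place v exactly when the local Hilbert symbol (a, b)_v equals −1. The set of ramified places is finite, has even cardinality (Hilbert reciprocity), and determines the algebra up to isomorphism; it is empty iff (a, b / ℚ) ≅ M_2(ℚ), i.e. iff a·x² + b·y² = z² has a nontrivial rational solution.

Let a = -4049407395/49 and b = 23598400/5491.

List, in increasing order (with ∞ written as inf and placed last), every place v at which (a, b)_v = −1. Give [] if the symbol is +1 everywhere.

[11, 17, 31, 43]

(a, b) ≡ (-1246355, 5719) mod (ℚ^×)²; places V = {2, 3, 5, 7, 11, 17, 19, 31, 43, ∞}.
(a,b)_∞: sgn(-1246355)=−, sgn(5719)=+, so +1.
(a,b)_7: α=-2, u≡2; β=3, v≡6 (mod 7); (2|7)=+1, (6|7)=-1; sign (−1)^0·+1^3·-1^-2 = +1.
(a,b)_31: α=1, u≡20; β=0, v≡21 (mod 31); (20|31)=+1, (21|31)=-1; sign (−1)^0·+1^0·-1^1 = -1.
(a,b)_3: α=2, u≡1; β=0, v≡1 (mod 3); (1|3)=+1, (1|3)=+1; sign (−1)^0·+1^0·+1^2 = +1.
(a,b)_5: α=1, u≡4; β=2, v≡1 (mod 5); (4|5)=+1, (1|5)=+1; sign (−1)^0·+1^2·+1^1 = +1.
(a,b)_19: α=2, u≡4; β=-1, v≡5 (mod 19); (4|19)=+1, (5|19)=+1; sign (−1)^0·+1^-1·+1^2 = +1.
(a,b)_43: α=1, u≡31; β=1, v≡4 (mod 43); (31|43)=+1, (4|43)=+1; sign (−1)^1·+1^1·+1^1 = -1.
(a,b)_2: α=0, β=6; u≡5, v≡7 (mod 8); ε(u)ε(v)=0·1, αω(v)=0·0, βω(u)=6·1; sum ≡ 0  ⇒  +1.
(a,b)_17: α=1, u≡11; β=-2, v≡10 (mod 17); (11|17)=-1, (10|17)=-1; sign (−1)^0·-1^-2·-1^1 = -1.
(a,b)_11: α=1, u≡7; β=0, v≡6 (mod 11); (7|11)=-1, (6|11)=-1; sign (−1)^0·-1^0·-1^1 = -1.
|Ram(-1246355, 5719)| = 4, even; anisotropic at {11, 17, 31, 43}.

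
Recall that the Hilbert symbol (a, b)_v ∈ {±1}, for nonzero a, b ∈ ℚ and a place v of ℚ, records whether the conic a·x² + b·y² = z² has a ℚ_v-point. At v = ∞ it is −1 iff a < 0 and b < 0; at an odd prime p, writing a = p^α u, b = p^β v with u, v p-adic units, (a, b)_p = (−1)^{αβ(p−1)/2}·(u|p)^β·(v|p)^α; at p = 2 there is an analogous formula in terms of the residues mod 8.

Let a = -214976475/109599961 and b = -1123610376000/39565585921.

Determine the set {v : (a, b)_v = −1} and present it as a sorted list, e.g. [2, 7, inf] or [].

[37, inf]

(a, b) ≡ (-19499, -292485) mod (ℚ^×)²; places V = {2, 3, 5, 7, 17, 19, 29, 31, 37, ∞}.
(a,b)_2: α=0, β=6; u≡5, v≡3 (mod 8); ε(u)ε(v)=0·1, αω(v)=0·1, βω(u)=6·1; sum ≡ 0  ⇒  +1.
(a,b)_31: α=1, u≡15; β=1, v≡14 (mod 31); (15|31)=-1, (14|31)=+1; sign (−1)^1·-1^1·+1^1 = +1.
(a,b)_7: α=2, u≡5; β=4, v≡5 (mod 7); (5|7)=-1, (5|7)=-1; sign (−1)^0·-1^4·-1^2 = +1.
(a,b)_∞: sgn(-19499)=−, sgn(-292485)=−, so -1.
(a,b)_19: α=-4, u≡14; β=-6, v≡17 (mod 19); (14|19)=-1, (17|19)=+1; sign (−1)^0·-1^-6·+1^-4 = +1.
(a,b)_17: α=1, u≡9; β=1, v≡13 (mod 17); (9|17)=+1, (13|17)=+1; sign (−1)^0·+1^1·+1^1 = +1.
(a,b)_3: α=2, u≡1; β=1, v≡2 (mod 3); (1|3)=+1, (2|3)=-1; sign (−1)^0·+1^1·-1^2 = +1.
(a,b)_5: α=2, u≡1; β=3, v≡2 (mod 5); (1|5)=+1, (2|5)=-1; sign (−1)^0·+1^3·-1^2 = +1.
(a,b)_29: α=-2, u≡11; β=-2, v≡22 (mod 29); (11|29)=-1, (22|29)=+1; sign (−1)^0·-1^-2·+1^-2 = +1.
(a,b)_37: α=1, u≡30; β=1, v≡13 (mod 37); (30|37)=+1, (13|37)=-1; sign (−1)^0·+1^1·-1^1 = -1.
Ram(-19499, -292485) = {37, ∞}; no ℚ_37-point on the conic.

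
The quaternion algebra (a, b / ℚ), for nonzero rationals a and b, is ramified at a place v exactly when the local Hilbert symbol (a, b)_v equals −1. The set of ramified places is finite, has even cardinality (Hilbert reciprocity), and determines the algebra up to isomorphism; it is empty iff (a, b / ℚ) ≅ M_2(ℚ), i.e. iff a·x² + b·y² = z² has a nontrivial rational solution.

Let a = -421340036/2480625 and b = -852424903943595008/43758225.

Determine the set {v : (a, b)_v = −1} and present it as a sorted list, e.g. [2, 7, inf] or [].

(a, b) ≡ (-689, -377) mod (ℚ^×)²; places V = {2, 3, 5, 7, 13, 17, 23, 29, 53, ∞}.
(a,b)_17: α=2, u≡15; β=0, v≡12 (mod 17); (15|17)=+1, (12|17)=-1; sign (−1)^0·+1^0·-1^2 = +1.
(a,b)_∞: sgn(-689)=−, sgn(-377)=−, so -1.
(a,b)_7: α=-2, u≡2; β=-4, v≡4 (mod 7); (2|7)=+1, (4|7)=+1; sign (−1)^0·+1^-4·+1^-2 = +1.
(a,b)_13: α=1, u≡12; β=1, v≡10 (mod 13); (12|13)=+1, (10|13)=+1; sign (−1)^0·+1^1·+1^1 = +1.
(a,b)_29: α=0, u≡23; β=1, v≡16 (mod 29); (23|29)=+1, (16|29)=+1; sign (−1)^0·+1^1·+1^0 = +1.
(a,b)_3: α=-4, u≡1; β=-6, v≡1 (mod 3); (1|3)=+1, (1|3)=+1; sign (−1)^0·+1^-6·+1^-4 = +1.
(a,b)_5: α=-4, u≡1; β=-2, v≡3 (mod 5); (1|5)=+1, (3|5)=-1; sign (−1)^0·+1^-2·-1^-4 = +1.
(a,b)_53: α=1, u≡43; β=4, v≡17 (mod 53); (43|53)=+1, (17|53)=+1; sign (−1)^0·+1^4·+1^1 = +1.
(a,b)_2: α=2, β=10; u≡7, v≡7 (mod 8); ε(u)ε(v)=1·1, αω(v)=2·0, βω(u)=10·0; sum ≡ 1  ⇒  -1.
(a,b)_23: α=2, u≡1; β=4, v≡11 (mod 23); (1|23)=+1, (11|23)=-1; sign (−1)^0·+1^4·-1^2 = +1.
|Ram(-689, -377)| = 2, even; anisotropic at {2, ∞}.

[2, inf]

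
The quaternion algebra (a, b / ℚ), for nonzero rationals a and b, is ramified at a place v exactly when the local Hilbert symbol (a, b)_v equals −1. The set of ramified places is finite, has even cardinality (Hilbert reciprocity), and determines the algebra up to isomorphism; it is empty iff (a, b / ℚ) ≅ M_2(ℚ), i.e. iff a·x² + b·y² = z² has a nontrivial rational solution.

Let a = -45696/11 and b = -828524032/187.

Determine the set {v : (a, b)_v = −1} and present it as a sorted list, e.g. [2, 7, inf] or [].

[3, 7, 19, inf]

(a, b) ≡ (-7854, -1144066) mod (ℚ^×)²; places V = {2, 3, 7, 11, 17, 19, 23, ∞}.
(a,b)_11: α=-1, u≡9; β=-1, v≡10 (mod 11); (9|11)=+1, (10|11)=-1; sign (−1)^1·+1^-1·-1^-1 = +1.
(a,b)_2: α=7, β=9; u≡1, v≡7 (mod 8); ε(u)ε(v)=0·1, αω(v)=7·0, βω(u)=9·0; sum ≡ 0  ⇒  +1.
(a,b)_17: α=1, u≡6; β=-1, v≡5 (mod 17); (6|17)=-1, (5|17)=-1; sign (−1)^0·-1^-1·-1^1 = +1.
(a,b)_19: α=0, u≡12; β=1, v≡9 (mod 19); (12|19)=-1, (9|19)=+1; sign (−1)^0·-1^1·+1^0 = -1.
(a,b)_∞: sgn(-7854)=−, sgn(-1144066)=−, so -1.
(a,b)_3: α=1, u≡1; β=0, v≡2 (mod 3); (1|3)=+1, (2|3)=-1; sign (−1)^0·+1^0·-1^1 = -1.
(a,b)_23: α=0, u≡13; β=3, v≡10 (mod 23); (13|23)=+1, (10|23)=-1; sign (−1)^0·+1^3·-1^0 = +1.
(a,b)_7: α=1, u≡6; β=1, v≡6 (mod 7); (6|7)=-1, (6|7)=-1; sign (−1)^1·-1^1·-1^1 = -1.
(-7854, -1144066 / ℚ) ramifies at {3, 7, 19, ∞}: a division algebra.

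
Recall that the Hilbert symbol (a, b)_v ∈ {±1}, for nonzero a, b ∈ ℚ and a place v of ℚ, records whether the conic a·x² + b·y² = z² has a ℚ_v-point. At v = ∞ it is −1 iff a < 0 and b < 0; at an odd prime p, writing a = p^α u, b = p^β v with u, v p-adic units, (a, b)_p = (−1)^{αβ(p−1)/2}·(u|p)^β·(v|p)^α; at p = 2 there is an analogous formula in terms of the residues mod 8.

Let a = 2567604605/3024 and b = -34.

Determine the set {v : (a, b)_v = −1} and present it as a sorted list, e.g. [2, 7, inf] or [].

Mod squares: a ≡ 105, b ≡ -34. Check v ∈ {∞, 2, 3, 5, 7, 17, 31, 43}.
v=∞: 105 > 0 and -34 < 0  ⇒  (a,b)_∞ = +1.
v=17: a=17^2·(≡5), b=17^1·(≡15) mod 17; (5|17)=-1, (15|17)=+1; (−1)^{2·1·8}·(-1)^1·(+1)^2 = -1.
v=7: a=7^-1·(≡4), b=7^0·(≡1) mod 7; (4|7)=+1, (1|7)=+1; (−1)^{-1·0·3}·(+1)^0·(+1)^-1 = +1.
v=2: v_2(a)=-4, v_2(b)=1; units ≡ 1, 7 (mod 8); ε·ε+αω+βω = 0·1+-4·0+1·0 ≡ 0  ⇒  (a,b)_2 = +1.
v=3: a=3^-3·(≡2), b=3^0·(≡2) mod 3; (2|3)=-1, (2|3)=-1; (−1)^{-3·0·1}·(-1)^0·(-1)^-3 = -1.
v=43: a=43^2·(≡34), b=43^0·(≡9) mod 43; (34|43)=-1, (9|43)=+1; (−1)^{2·0·21}·(-1)^0·(+1)^2 = +1.
v=31: a=31^2·(≡26), b=31^0·(≡28) mod 31; (26|31)=-1, (28|31)=+1; (−1)^{2·0·15}·(-1)^0·(+1)^2 = +1.
v=5: a=5^1·(≡4), b=5^0·(≡1) mod 5; (4|5)=+1, (1|5)=+1; (−1)^{1·0·2}·(+1)^0·(+1)^1 = +1.
Ram(105, -34) = {3, 17}; no ℚ_3-point on the conic.

[3, 17]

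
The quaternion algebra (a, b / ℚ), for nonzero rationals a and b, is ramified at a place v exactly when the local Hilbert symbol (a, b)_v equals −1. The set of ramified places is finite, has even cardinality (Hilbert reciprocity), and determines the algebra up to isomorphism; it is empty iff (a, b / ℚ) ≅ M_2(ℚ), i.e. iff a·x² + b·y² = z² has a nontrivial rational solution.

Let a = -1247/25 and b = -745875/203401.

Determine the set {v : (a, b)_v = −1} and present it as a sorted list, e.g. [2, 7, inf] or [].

(a, b) ≡ (-1247, -3315) mod (ℚ^×)²; places V = {2, 3, 5, 11, 13, 17, 29, 41, 43, ∞}.
(a,b)_11: α=0, u≡6; β=-2, v≡10 (mod 11); (6|11)=-1, (10|11)=-1; sign (−1)^0·-1^-2·-1^0 = +1.
(a,b)_3: α=0, u≡1; β=3, v≡2 (mod 3); (1|3)=+1, (2|3)=-1; sign (−1)^0·+1^3·-1^0 = +1.
(a,b)_29: α=1, u≡18; β=0, v≡28 (mod 29); (18|29)=-1, (28|29)=+1; sign (−1)^0·-1^0·+1^1 = +1.
(a,b)_41: α=0, u≡19; β=-2, v≡22 (mod 41); (19|41)=-1, (22|41)=-1; sign (−1)^0·-1^-2·-1^0 = +1.
(a,b)_∞: sgn(-1247)=−, sgn(-3315)=−, so -1.
(a,b)_5: α=-2, u≡3; β=3, v≡3 (mod 5); (3|5)=-1, (3|5)=-1; sign (−1)^0·-1^3·-1^-2 = -1.
(a,b)_43: α=1, u≡4; β=0, v≡12 (mod 43); (4|43)=+1, (12|43)=-1; sign (−1)^0·+1^0·-1^1 = -1.
(a,b)_17: α=0, u≡12; β=1, v≡8 (mod 17); (12|17)=-1, (8|17)=+1; sign (−1)^0·-1^1·+1^0 = -1.
(a,b)_13: α=0, u≡12; β=1, v≡11 (mod 13); (12|13)=+1, (11|13)=-1; sign (−1)^0·+1^1·-1^0 = +1.
(a,b)_2: α=0, β=0; u≡1, v≡5 (mod 8); ε(u)ε(v)=0·0, αω(v)=0·1, βω(u)=0·0; sum ≡ 0  ⇒  +1.
Ram(-1247, -3315) = {5, 17, 43, ∞}; no ℚ_5-point on the conic.

[5, 17, 43, inf]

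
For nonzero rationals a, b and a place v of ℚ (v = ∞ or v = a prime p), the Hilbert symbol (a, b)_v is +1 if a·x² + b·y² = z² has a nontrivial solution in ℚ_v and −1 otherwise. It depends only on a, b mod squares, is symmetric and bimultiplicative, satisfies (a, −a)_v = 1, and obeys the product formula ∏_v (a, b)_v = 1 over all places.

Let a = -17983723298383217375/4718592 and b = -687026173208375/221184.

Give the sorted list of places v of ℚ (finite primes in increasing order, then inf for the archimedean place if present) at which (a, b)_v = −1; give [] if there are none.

[2, 3, 19, inf]

Mod squares: a ≡ -910, b ≡ -9699690. Check v ∈ {∞, 2, 3, 5, 7, 11, 13, 17, 19, 31}.
v=31: a=31^2·(≡25), b=31^2·(≡22) mod 31; (25|31)=+1, (22|31)=-1; (−1)^{2·2·15}·(+1)^2·(-1)^2 = +1.
v=3: a=3^-2·(≡2), b=3^-3·(≡2) mod 3; (2|3)=-1, (2|3)=-1; (−1)^{-2·-3·1}·(-1)^-3·(-1)^-2 = -1.
v=5: a=5^3·(≡3), b=5^3·(≡2) mod 5; (3|5)=-1, (2|5)=-1; (−1)^{3·3·2}·(-1)^3·(-1)^3 = +1.
v=∞: -910 < 0 and -9699690 < 0  ⇒  (a,b)_∞ = -1.
v=17: a=17^2·(≡2), b=17^1·(≡15) mod 17; (2|17)=+1, (15|17)=+1; (−1)^{2·1·8}·(+1)^1·(+1)^2 = +1.
v=2: v_2(a)=-19, v_2(b)=-13; units ≡ 1, 3 (mod 8); ε·ε+αω+βω = 0·1+-19·1+-13·0 ≡ 1  ⇒  (a,b)_2 = -1.
v=19: a=19^6·(≡14), b=19^3·(≡9) mod 19; (14|19)=-1, (9|19)=+1; (−1)^{6·3·9}·(-1)^3·(+1)^6 = -1.
v=7: a=7^1·(≡5), b=7^3·(≡2) mod 7; (5|7)=-1, (2|7)=+1; (−1)^{1·3·3}·(-1)^3·(+1)^1 = +1.
v=11: a=11^2·(≡3), b=11^1·(≡4) mod 11; (3|11)=+1, (4|11)=+1; (−1)^{2·1·5}·(+1)^1·(+1)^2 = +1.
v=13: a=13^1·(≡7), b=13^1·(≡7) mod 13; (7|13)=-1, (7|13)=-1; (−1)^{1·1·6}·(-1)^1·(-1)^1 = +1.
Ram(-910, -9699690) = {2, 3, 19, ∞}; no ℚ_2-point on the conic.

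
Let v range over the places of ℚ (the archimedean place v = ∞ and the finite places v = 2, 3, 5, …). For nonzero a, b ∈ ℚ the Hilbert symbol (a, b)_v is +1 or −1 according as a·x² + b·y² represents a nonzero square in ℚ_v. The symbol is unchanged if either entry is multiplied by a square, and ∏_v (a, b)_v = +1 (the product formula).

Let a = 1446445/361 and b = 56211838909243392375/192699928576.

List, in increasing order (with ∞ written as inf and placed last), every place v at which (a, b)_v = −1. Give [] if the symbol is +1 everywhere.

Mod squares: a ≡ 5005, b ≡ 455. Check v ∈ {∞, 2, 3, 5, 7, 11, 13, 17, 19}.
v=∞: 5005 > 0 and 455 > 0  ⇒  (a,b)_∞ = +1.
v=5: a=5^1·(≡4), b=5^3·(≡4) mod 5; (4|5)=+1, (4|5)=+1; (−1)^{1·3·2}·(+1)^3·(+1)^1 = +1.
v=17: a=17^2·(≡6), b=17^4·(≡16) mod 17; (6|17)=-1, (16|17)=+1; (−1)^{2·4·8}·(-1)^4·(+1)^2 = +1.
v=2: v_2(a)=0, v_2(b)=-12; units ≡ 5, 7 (mod 8); ε·ε+αω+βω = 0·1+0·0+-12·1 ≡ 0  ⇒  (a,b)_2 = +1.
v=19: a=19^-2·(≡13), b=19^-6·(≡15) mod 19; (13|19)=-1, (15|19)=-1; (−1)^{-2·-6·9}·(-1)^-6·(-1)^-2 = +1.
v=3: a=3^0·(≡1), b=3^10·(≡2) mod 3; (1|3)=+1, (2|3)=-1; (−1)^{0·10·1}·(+1)^10·(-1)^0 = +1.
v=7: a=7^1·(≡4), b=7^3·(≡4) mod 7; (4|7)=+1, (4|7)=+1; (−1)^{1·3·3}·(+1)^3·(+1)^1 = -1.
v=11: a=11^1·(≡5), b=11^2·(≡4) mod 11; (5|11)=+1, (4|11)=+1; (−1)^{1·2·5}·(+1)^2·(+1)^1 = +1.
v=13: a=13^1·(≡5), b=13^3·(≡9) mod 13; (5|13)=-1, (9|13)=+1; (−1)^{1·3·6}·(-1)^3·(+1)^1 = -1.
Ram(5005, 455) = {7, 13}; no ℚ_7-point on the conic.

[7, 13]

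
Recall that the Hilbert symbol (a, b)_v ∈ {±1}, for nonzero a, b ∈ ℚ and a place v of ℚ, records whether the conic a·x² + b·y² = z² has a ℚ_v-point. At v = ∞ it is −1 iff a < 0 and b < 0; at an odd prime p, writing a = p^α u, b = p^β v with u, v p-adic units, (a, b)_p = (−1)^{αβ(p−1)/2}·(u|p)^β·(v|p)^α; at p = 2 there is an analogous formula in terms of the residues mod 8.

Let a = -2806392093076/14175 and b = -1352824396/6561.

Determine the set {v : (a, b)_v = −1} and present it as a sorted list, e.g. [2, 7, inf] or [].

[11, 31, 37, inf]

(a, b) ≡ (-47074027, -1771) mod (ℚ^×)²; places V = {2, 3, 5, 7, 11, 13, 17, 19, 23, 31, 37, 41, ∞}.
(a,b)_11: α=1, u≡9; β=1, v≡9 (mod 11); (9|11)=+1, (9|11)=+1; sign (−1)^1·+1^1·+1^1 = -1.
(a,b)_23: α=0, u≡13; β=3, v≡22 (mod 23); (13|23)=+1, (22|23)=-1; sign (−1)^0·+1^3·-1^0 = +1.
(a,b)_5: α=-2, u≡2; β=0, v≡4 (mod 5); (2|5)=-1, (4|5)=+1; sign (−1)^0·-1^0·+1^-2 = +1.
(a,b)_13: α=1, u≡2; β=0, v≡10 (mod 13); (2|13)=-1, (10|13)=+1; sign (−1)^0·-1^0·+1^1 = +1.
(a,b)_3: α=-4, u≡2; β=-8, v≡2 (mod 3); (2|3)=-1, (2|3)=-1; sign (−1)^0·-1^-8·-1^-4 = +1.
(a,b)_∞: sgn(-47074027)=−, sgn(-1771)=−, so -1.
(a,b)_2: α=2, β=2; u≡5, v≡5 (mod 8); ε(u)ε(v)=0·0, αω(v)=2·1, βω(u)=2·1; sum ≡ 0  ⇒  +1.
(a,b)_37: α=1, u≡25; β=0, v≡20 (mod 37); (25|37)=+1, (20|37)=-1; sign (−1)^0·+1^0·-1^1 = -1.
(a,b)_19: α=2, u≡3; β=2, v≡8 (mod 19); (3|19)=-1, (8|19)=-1; sign (−1)^0·-1^2·-1^2 = +1.
(a,b)_31: α=1, u≡18; β=0, v≡30 (mod 31); (18|31)=+1, (30|31)=-1; sign (−1)^0·+1^0·-1^1 = -1.
(a,b)_7: α=-1, u≡1; β=1, v≡3 (mod 7); (1|7)=+1, (3|7)=-1; sign (−1)^1·+1^1·-1^-1 = +1.
(a,b)_41: α=1, u≡12; β=0, v≡1 (mod 41); (12|41)=-1, (1|41)=+1; sign (−1)^0·-1^0·+1^1 = +1.
(a,b)_17: α=2, u≡11; β=0, v≡11 (mod 17); (11|17)=-1, (11|17)=-1; sign (−1)^0·-1^0·-1^2 = +1.
|Ram(-47074027, -1771)| = 4, even; anisotropic at {11, 31, 37, ∞}.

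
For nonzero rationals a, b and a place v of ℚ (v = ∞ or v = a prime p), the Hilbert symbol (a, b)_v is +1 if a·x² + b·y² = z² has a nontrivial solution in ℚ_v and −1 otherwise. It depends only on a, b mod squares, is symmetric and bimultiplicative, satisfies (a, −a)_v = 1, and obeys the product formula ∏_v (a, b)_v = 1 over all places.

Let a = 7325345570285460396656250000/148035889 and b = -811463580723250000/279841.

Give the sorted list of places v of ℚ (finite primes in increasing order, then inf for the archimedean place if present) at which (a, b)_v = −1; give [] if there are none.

[3, 5]

Mod squares: a ≡ 62985, b ≡ -13. Check v ∈ {∞, 2, 3, 5, 7, 13, 17, 19, 23}.
v=3: a=3^3·(≡1), b=3^0·(≡2) mod 3; (1|3)=+1, (2|3)=-1; (−1)^{3·0·1}·(+1)^0·(-1)^3 = -1.
v=5: a=5^9·(≡2), b=5^6·(≡2) mod 5; (2|5)=-1, (2|5)=-1; (−1)^{9·6·2}·(-1)^6·(-1)^9 = -1.
v=∞: 62985 > 0 and -13 < 0  ⇒  (a,b)_∞ = +1.
v=19: a=19^3·(≡16), b=19^2·(≡7) mod 19; (16|19)=+1, (7|19)=+1; (−1)^{3·2·9}·(+1)^2·(+1)^3 = +1.
v=13: a=13^5·(≡10), b=13^3·(≡3) mod 13; (10|13)=+1, (3|13)=+1; (−1)^{5·3·6}·(+1)^3·(+1)^5 = +1.
v=7: a=7^4·(≡3), b=7^2·(≡2) mod 7; (3|7)=-1, (2|7)=+1; (−1)^{4·2·3}·(-1)^2·(+1)^4 = +1.
v=23: a=23^-6·(≡20), b=23^-4·(≡11) mod 23; (20|23)=-1, (11|23)=-1; (−1)^{-6·-4·11}·(-1)^-4·(-1)^-6 = +1.
v=2: v_2(a)=4, v_2(b)=4; units ≡ 1, 3 (mod 8); ε·ε+αω+βω = 0·1+4·1+4·0 ≡ 0  ⇒  (a,b)_2 = +1.
v=17: a=17^5·(≡16), b=17^4·(≡1) mod 17; (16|17)=+1, (1|17)=+1; (−1)^{5·4·8}·(+1)^4·(+1)^5 = +1.
(62985, -13 / ℚ) ramifies at {3, 5}: a division algebra.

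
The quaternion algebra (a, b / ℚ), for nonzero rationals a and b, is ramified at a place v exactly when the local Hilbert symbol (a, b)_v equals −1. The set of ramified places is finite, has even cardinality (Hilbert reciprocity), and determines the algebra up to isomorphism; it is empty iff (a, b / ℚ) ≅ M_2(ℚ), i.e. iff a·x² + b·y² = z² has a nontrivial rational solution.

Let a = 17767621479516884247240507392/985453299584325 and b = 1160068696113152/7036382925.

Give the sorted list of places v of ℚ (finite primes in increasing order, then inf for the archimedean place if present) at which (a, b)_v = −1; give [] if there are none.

Mod squares: a ≡ 121394, b ≡ 2639. Check v ∈ {∞, 2, 3, 5, 7, 11, 13, 23, 29, 41, 47}.
v=13: a=13^-3·(≡9), b=13^-1·(≡6) mod 13; (9|13)=+1, (6|13)=-1; (−1)^{-3·-1·6}·(+1)^-1·(-1)^-3 = -1.
v=29: a=29^3·(≡12), b=29^3·(≡20) mod 29; (12|29)=-1, (20|29)=+1; (−1)^{3·3·14}·(-1)^3·(+1)^3 = -1.
v=2: v_2(a)=37, v_2(b)=18; units ≡ 1, 7 (mod 8); ε·ε+αω+βω = 0·1+37·0+18·0 ≡ 0  ⇒  (a,b)_2 = +1.
v=47: a=47^0·(≡22), b=47^-2·(≡27) mod 47; (22|47)=-1, (27|47)=+1; (−1)^{0·-2·23}·(-1)^-2·(+1)^0 = +1.
v=41: a=41^-2·(≡15), b=41^0·(≡3) mod 41; (15|41)=-1, (3|41)=-1; (−1)^{-2·0·20}·(-1)^0·(-1)^-2 = +1.
v=7: a=7^7·(≡3), b=7^3·(≡5) mod 7; (3|7)=-1, (5|7)=-1; (−1)^{7·3·3}·(-1)^3·(-1)^7 = -1.
v=3: a=3^-6·(≡2), b=3^-4·(≡2) mod 3; (2|3)=-1, (2|3)=-1; (−1)^{-6·-4·1}·(-1)^-4·(-1)^-6 = +1.
v=11: a=11^-4·(≡4), b=11^-2·(≡8) mod 11; (4|11)=+1, (8|11)=-1; (−1)^{-4·-2·5}·(+1)^-2·(-1)^-4 = +1.
v=5: a=5^-2·(≡4), b=5^-2·(≡1) mod 5; (4|5)=+1, (1|5)=+1; (−1)^{-2·-2·2}·(+1)^-2·(+1)^-2 = +1.
v=23: a=23^5·(≡15), b=23^2·(≡20) mod 23; (15|23)=-1, (20|23)=-1; (−1)^{5·2·11}·(-1)^2·(-1)^5 = -1.
v=∞: 121394 > 0 and 2639 > 0  ⇒  (a,b)_∞ = +1.
|Ram(121394, 2639)| = 4, even; anisotropic at {7, 13, 23, 29}.

[7, 13, 23, 29]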